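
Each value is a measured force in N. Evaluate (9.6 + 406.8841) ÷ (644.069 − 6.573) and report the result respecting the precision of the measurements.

9.6 + 406.8841 = 416.4841, limited to 1 d.p. → 4 s.f.; 644.069 − 6.573 = 637.496, limited to 3 d.p. → 6 s.f.
Carrying full precision, 416.4841 ÷ 637.496 = 0.653312491372…; keep min(4, 6) = 4 s.f.
Rounded to 4 significant figures: 0.6533.

0.6533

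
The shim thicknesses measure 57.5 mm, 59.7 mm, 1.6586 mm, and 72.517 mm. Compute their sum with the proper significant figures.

57.5 mm + 59.7 mm + 1.6586 mm + 72.517 mm = 191.3756 mm.
Addition/subtraction keeps the fewest decimal places: 57.5 → 1 decimal place, 59.7 → 1 decimal place, 1.6586 → 4 decimal places, 72.517 → 3 decimal places; limit is 1.
Rounded to 1 decimal place: 191.4 mm.

191.4 mm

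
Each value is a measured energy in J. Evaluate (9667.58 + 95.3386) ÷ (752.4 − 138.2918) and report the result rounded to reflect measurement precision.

9667.58 + 95.3386 = 9762.9186, limited to 2 d.p. → 6 s.f.; 752.4 − 138.2918 = 614.1082, limited to 1 d.p. → 4 s.f.
Carrying full precision, 9762.9186 ÷ 614.1082 = 15.8977173729…; keep min(6, 4) = 4 s.f.
Rounded to 4 significant figures: 15.90.

15.90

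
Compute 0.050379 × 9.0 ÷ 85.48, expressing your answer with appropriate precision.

0.050379 × 9.0 ÷ 85.48 = 0.00530429340197…
Multiplication/division keeps the fewest significant figures: 0.050379 → 5 s.f., 9.0 → 2 s.f., 85.48 → 4 s.f.; limit is 2.
Rounded to 2 significant figures: 0.0053.

0.0053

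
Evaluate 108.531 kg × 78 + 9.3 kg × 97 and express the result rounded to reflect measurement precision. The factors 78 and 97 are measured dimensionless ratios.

9.4 × 10^3 kg

108.531 × 78 = 8465.418 → 8.5 × 10^3 kg (2 s.f., last digit at the 10^2 place).
9.3 × 97 = 902.1 → 9.0 × 10^2 kg (2 s.f., last digit at the 10^1 place).
Sum: 9367.518 kg; keep the coarser place, 10^2.
Result: 9.4 × 10^3 kg.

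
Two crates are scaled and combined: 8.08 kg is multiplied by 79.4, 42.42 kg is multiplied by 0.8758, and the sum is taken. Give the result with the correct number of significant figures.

8.08 × 79.4 = 641.552 → 642 kg (3 s.f., last digit at the 10^0 place).
42.42 × 0.8758 = 37.151436 → 37.15 kg (4 s.f., last digit at the 10^-2 place).
Sum: 678.703436 kg; keep the coarser place, 10^0.
Result: 679 kg.

679 kg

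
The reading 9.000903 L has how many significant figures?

7

9.000903: zeros between nonzero digits are significant.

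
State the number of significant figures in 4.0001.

5

4.0001: zeros between nonzero digits are significant.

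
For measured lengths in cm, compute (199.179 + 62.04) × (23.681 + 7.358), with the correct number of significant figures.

8108.0 cm²

199.179 + 62.04 = 261.219, limited to 2 d.p. → 5 s.f.; 23.681 + 7.358 = 31.039, limited to 3 d.p. → 5 s.f.
Carrying full precision, 261.219 × 31.039 = 8107.976541; keep min(5, 5) = 5 s.f.
Rounded to 5 significant figures: 8108.0 cm².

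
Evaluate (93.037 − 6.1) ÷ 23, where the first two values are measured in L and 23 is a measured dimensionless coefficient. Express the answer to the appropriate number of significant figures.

3.8 L

93.037 L − 6.1 L = 86.937 L; the difference is limited to 1 decimal place (3 s.f.).
Carrying full precision, 86.937 ÷ 23 = 3.77986956522… L; 23 has 2 s.f., so the result keeps min(3, 2) = 2 s.f.
Rounded to 2 significant figures: 3.8 L.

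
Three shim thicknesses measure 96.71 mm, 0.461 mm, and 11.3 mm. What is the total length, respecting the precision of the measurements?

108.5 mm

96.71 mm + 0.461 mm + 11.3 mm = 108.471 mm.
Addition/subtraction keeps the fewest decimal places: 96.71 → 2 decimal places, 0.461 → 3 decimal places, 11.3 → 1 decimal place; limit is 1.
Rounded to 1 decimal place: 108.5 mm.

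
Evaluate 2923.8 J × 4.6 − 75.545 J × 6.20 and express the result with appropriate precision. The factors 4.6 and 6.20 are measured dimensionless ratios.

2923.8 × 4.6 = 13449.48 → 1.3 × 10^4 J (2 s.f., last digit at the 10^3 place).
75.545 × 6.20 = 468.379 → 4.68 × 10^2 J (3 s.f., last digit at the 10^0 place).
Difference: 12981.101 J; keep the coarser place, 10^3.
Result: 1.3 × 10^4 J.

1.3 × 10^4 J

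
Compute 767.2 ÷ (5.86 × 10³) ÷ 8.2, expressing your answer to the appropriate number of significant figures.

0.016

767.2 ÷ (5.86 × 10³) ÷ 8.2 = 0.0159660367935…
Multiplication/division keeps the fewest significant figures: 767.2 → 4 s.f., 5.86 × 10³ → 3 s.f., 8.2 → 2 s.f.; limit is 2.
Rounded to 2 significant figures: 0.016.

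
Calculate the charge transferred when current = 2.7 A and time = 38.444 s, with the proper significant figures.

charge transferred = 2.7 A × 38.444 s = 103.7988 C.
2.7 has 2 significant figures; 38.444 has 5.
Division/multiplication keeps the fewest: 2 significant figures.
Rounded: 1.0 × 10² C.

1.0 × 10² C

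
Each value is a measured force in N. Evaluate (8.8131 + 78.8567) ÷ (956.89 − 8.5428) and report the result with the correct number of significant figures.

8.8131 + 78.8567 = 87.6698, limited to 4 d.p. → 6 s.f.; 956.89 − 8.5428 = 948.3472, limited to 2 d.p. → 5 s.f.
Carrying full precision, 87.6698 ÷ 948.3472 = 0.09244483455…; keep min(6, 5) = 5 s.f.
Rounded to 5 significant figures: 0.092445.

0.092445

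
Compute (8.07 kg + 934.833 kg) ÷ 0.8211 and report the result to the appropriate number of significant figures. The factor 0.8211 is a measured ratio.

8.07 kg + 934.833 kg = 942.903 kg; the sum is limited to 2 decimal places (5 s.f.).
Carrying full precision, 942.903 ÷ 0.8211 = 1148.34124954… kg; 0.8211 has 4 s.f., so the result keeps min(5, 4) = 4 s.f.
Rounded to 4 significant figures: 1.148 × 10³ kg.

1.148 × 10³ kg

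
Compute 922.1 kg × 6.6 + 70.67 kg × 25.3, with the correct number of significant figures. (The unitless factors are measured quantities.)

7.9 × 10³ kg

922.1 × 6.6 = 6085.86 → 6.1 × 10³ kg (2 s.f., last digit at the 10^2 place).
70.67 × 25.3 = 1787.951 → 1.79 × 10³ kg (3 s.f., last digit at the 10^1 place).
Sum: 7873.811 kg; keep the coarser place, 10^2.
Result: 7.9 × 10³ kg.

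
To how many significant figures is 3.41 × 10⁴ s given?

3

3.41 × 10⁴: in scientific notation every digit of the coefficient is significant.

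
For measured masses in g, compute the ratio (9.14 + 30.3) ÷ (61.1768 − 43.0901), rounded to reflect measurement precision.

2.18

9.14 + 30.3 = 39.44, limited to 1 d.p. → 3 s.f.; 61.1768 − 43.0901 = 18.0867, limited to 4 d.p. → 6 s.f.
Carrying full precision, 39.44 ÷ 18.0867 = 2.18060784997…; keep min(3, 6) = 3 s.f.
Rounded to 3 significant figures: 2.18.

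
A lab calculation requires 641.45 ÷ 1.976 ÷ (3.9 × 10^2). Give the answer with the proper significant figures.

641.45 ÷ 1.976 ÷ (3.9 × 10^2) = 0.832360116267…
Multiplication/division keeps the fewest significant figures: 641.45 → 5 s.f., 1.976 → 4 s.f., 3.9 × 10^2 → 2 s.f.; limit is 2.
Rounded to 2 significant figures: 0.83.

0.83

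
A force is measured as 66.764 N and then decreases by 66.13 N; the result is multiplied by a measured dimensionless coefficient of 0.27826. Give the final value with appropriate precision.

0.18 N

66.764 N − 66.13 N = 0.634 N; the difference is limited to 2 decimal places (2 s.f.).
Carrying full precision, 0.634 × 0.27826 = 0.17641684 N; 0.27826 has 5 s.f., so the result keeps min(2, 5) = 2 s.f.
Rounded to 2 significant figures: 0.18 N.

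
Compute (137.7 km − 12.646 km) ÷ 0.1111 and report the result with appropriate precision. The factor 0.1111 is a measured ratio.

1.126 × 10^3 km

137.7 km − 12.646 km = 125.054 km; the difference is limited to 1 decimal place (4 s.f.).
Carrying full precision, 125.054 ÷ 0.1111 = 1125.59855986… km; 0.1111 has 4 s.f., so the result keeps min(4, 4) = 4 s.f.
Rounded to 4 significant figures: 1.126 × 10^3 km.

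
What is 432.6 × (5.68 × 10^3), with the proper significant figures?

2.46 × 10^6

432.6 × (5.68 × 10^3) = 2457168
Multiplication/division keeps the fewest significant figures: 432.6 → 4 s.f., 5.68 × 10^3 → 3 s.f.; limit is 3.
Rounded to 3 significant figures: 2.46 × 10^6.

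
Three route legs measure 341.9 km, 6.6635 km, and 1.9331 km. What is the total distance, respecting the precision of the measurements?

3.505 × 10² km

341.9 km + 6.6635 km + 1.9331 km = 350.4966 km.
Addition/subtraction keeps the fewest decimal places: 341.9 → 1 decimal place, 6.6635 → 4 decimal places, 1.9331 → 4 decimal places; limit is 1.
Rounded to 1 decimal place: 3.505 × 10² km.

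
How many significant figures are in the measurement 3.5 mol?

3.5: every digit is nonzero and significant.

2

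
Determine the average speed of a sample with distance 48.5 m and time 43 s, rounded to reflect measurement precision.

1.1 m/s

average speed = 48.5 m ÷ 43 s = 1.12790697674… m/s.
48.5 has 3 significant figures; 43 has 2.
Division/multiplication keeps the fewest: 2 significant figures.
Rounded: 1.1 m/s.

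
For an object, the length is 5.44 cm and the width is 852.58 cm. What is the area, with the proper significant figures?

4.64 × 10^3 cm²

area = 5.44 cm × 852.58 cm = 4638.0352 cm².
5.44 has 3 significant figures; 852.58 has 5.
Division/multiplication keeps the fewest: 3 significant figures.
Rounded: 4.64 × 10^3 cm².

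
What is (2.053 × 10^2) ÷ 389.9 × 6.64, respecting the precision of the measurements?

(2.053 × 10^2) ÷ 389.9 × 6.64 = 3.49626057964…
Multiplication/division keeps the fewest significant figures: 2.053 × 10^2 → 4 s.f., 389.9 → 4 s.f., 6.64 → 3 s.f.; limit is 3.
Rounded to 3 significant figures: 3.50.

3.50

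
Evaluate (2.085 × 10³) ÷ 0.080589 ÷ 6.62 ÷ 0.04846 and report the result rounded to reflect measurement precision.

(2.085 × 10³) ÷ 0.080589 ÷ 6.62 ÷ 0.04846 = 80647.1256477…
Multiplication/division keeps the fewest significant figures: 2.085 × 10³ → 4 s.f., 0.080589 → 5 s.f., 6.62 → 3 s.f., 0.04846 → 4 s.f.; limit is 3.
Rounded to 3 significant figures: 8.06 × 10⁴.

8.06 × 10⁴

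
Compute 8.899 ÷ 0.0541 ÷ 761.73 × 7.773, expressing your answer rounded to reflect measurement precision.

8.899 ÷ 0.0541 ÷ 761.73 × 7.773 = 1.67853943619…
Multiplication/division keeps the fewest significant figures: 8.899 → 4 s.f., 0.0541 → 3 s.f., 761.73 → 5 s.f., 7.773 → 4 s.f.; limit is 3.
Rounded to 3 significant figures: 1.68.

1.68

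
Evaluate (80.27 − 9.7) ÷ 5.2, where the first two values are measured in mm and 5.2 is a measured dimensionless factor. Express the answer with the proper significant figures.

80.27 mm − 9.7 mm = 70.57 mm; the difference is limited to 1 decimal place (3 s.f.).
Carrying full precision, 70.57 ÷ 5.2 = 13.5711538462… mm; 5.2 has 2 s.f., so the result keeps min(3, 2) = 2 s.f.
Rounded to 2 significant figures: 14 mm.

14 mm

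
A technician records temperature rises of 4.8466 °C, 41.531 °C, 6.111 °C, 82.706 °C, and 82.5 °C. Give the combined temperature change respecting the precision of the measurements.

217.7 °C

4.8466 °C + 41.531 °C + 6.111 °C + 82.706 °C + 82.5 °C = 217.6946 °C.
Addition/subtraction keeps the fewest decimal places: 4.8466 → 4 decimal places, 41.531 → 3 decimal places, 6.111 → 3 decimal places, 82.706 → 3 decimal places, 82.5 → 1 decimal place; limit is 1.
Rounded to 1 decimal place: 217.7 °C.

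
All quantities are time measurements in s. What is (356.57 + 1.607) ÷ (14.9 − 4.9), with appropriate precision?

35.8

356.57 + 1.607 = 358.177, limited to 2 d.p. → 5 s.f.; 14.9 − 4.9 = 10.0, limited to 1 d.p. → 3 s.f.
Carrying full precision, 358.177 ÷ 10.0 = 35.8177; keep min(5, 3) = 3 s.f.
Rounded to 3 significant figures: 35.8.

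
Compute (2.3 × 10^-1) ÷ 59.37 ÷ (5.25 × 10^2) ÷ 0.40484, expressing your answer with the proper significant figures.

1.8 × 10^-5

(2.3 × 10^-1) ÷ 59.37 ÷ (5.25 × 10^2) ÷ 0.40484 = 0.0000182271206167…
Multiplication/division keeps the fewest significant figures: 2.3 × 10^-1 → 2 s.f., 59.37 → 4 s.f., 5.25 × 10^2 → 3 s.f., 0.40484 → 5 s.f.; limit is 2.
Rounded to 2 significant figures: 1.8 × 10^-5.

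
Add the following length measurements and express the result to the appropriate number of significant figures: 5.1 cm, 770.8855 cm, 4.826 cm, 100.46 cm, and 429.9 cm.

1311.2 cm

5.1 cm + 770.8855 cm + 4.826 cm + 100.46 cm + 429.9 cm = 1311.1715 cm.
Addition/subtraction keeps the fewest decimal places: 5.1 → 1 decimal place, 770.8855 → 4 decimal places, 4.826 → 3 decimal places, 100.46 → 2 decimal places, 429.9 → 1 decimal place; limit is 1.
Rounded to 1 decimal place: 1311.2 cm.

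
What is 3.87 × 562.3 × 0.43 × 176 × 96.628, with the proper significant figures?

1.6 × 10^7

3.87 × 562.3 × 0.43 × 176 × 96.628 = 15913406.7126…
Multiplication/division keeps the fewest significant figures: 3.87 → 3 s.f., 562.3 → 4 s.f., 0.43 → 2 s.f., 176 → 3 s.f., 96.628 → 5 s.f.; limit is 2.
Rounded to 2 significant figures: 1.6 × 10^7.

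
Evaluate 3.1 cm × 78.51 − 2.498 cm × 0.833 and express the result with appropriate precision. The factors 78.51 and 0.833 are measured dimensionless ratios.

3.1 × 78.51 = 243.381 → 2.4 × 10² cm (2 s.f., last digit at the 10^1 place).
2.498 × 0.833 = 2.080834 → 2.08 cm (3 s.f., last digit at the 10^-2 place).
Difference: 241.300166 cm; keep the coarser place, 10^1.
Result: 2.4 × 10² cm.

2.4 × 10² cm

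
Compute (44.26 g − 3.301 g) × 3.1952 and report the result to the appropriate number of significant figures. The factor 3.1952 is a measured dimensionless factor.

44.26 g − 3.301 g = 40.959 g; the difference is limited to 2 decimal places (4 s.f.).
Carrying full precision, 40.959 × 3.1952 = 130.8721968 g; 3.1952 has 5 s.f., so the result keeps min(4, 5) = 4 s.f.
Rounded to 4 significant figures: 130.9 g.

130.9 g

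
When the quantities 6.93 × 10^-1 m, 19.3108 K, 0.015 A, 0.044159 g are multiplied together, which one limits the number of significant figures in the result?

6.93 × 10^-1 m → 3 s.f.; 19.3108 K → 6 s.f.; 0.015 A → 2 s.f.; 0.044159 g → 5 s.f.
The fewest is 2 significant figures, from 0.015 A.

0.015 A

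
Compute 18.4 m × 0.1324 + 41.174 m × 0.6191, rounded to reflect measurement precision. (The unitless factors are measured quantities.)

27.93 m

18.4 × 0.1324 = 2.43616 → 2.44 m (3 s.f., last digit at the 10^-2 place).
41.174 × 0.6191 = 25.4908234 → 25.49 m (4 s.f., last digit at the 10^-2 place).
Sum: 27.9269834 m; keep the coarser place, 10^-2.
Result: 27.93 m.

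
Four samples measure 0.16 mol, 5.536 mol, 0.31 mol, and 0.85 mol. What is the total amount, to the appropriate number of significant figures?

6.86 mol

0.16 mol + 5.536 mol + 0.31 mol + 0.85 mol = 6.856 mol.
Addition/subtraction keeps the fewest decimal places: 0.16 → 2 decimal places, 5.536 → 3 decimal places, 0.31 → 2 decimal places, 0.85 → 2 decimal places; limit is 2.
Rounded to 2 decimal places: 6.86 mol.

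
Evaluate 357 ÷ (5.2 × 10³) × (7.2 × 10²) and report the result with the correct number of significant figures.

49

357 ÷ (5.2 × 10³) × (7.2 × 10²) = 49.4307692308…
Multiplication/division keeps the fewest significant figures: 357 → 3 s.f., 5.2 × 10³ → 2 s.f., 7.2 × 10² → 2 s.f.; limit is 2.
Rounded to 2 significant figures: 49.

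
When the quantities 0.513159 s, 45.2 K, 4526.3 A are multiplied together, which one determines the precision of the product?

0.513159 s → 6 s.f.; 45.2 K → 3 s.f.; 4526.3 A → 5 s.f.
The fewest is 3 significant figures, from 45.2 K.

45.2 K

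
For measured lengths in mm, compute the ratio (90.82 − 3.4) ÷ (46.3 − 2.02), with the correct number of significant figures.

1.97

90.82 − 3.4 = 87.42, limited to 1 d.p. → 3 s.f.; 46.3 − 2.02 = 44.28, limited to 1 d.p. → 3 s.f.
Carrying full precision, 87.42 ÷ 44.28 = 1.97425474255…; keep min(3, 3) = 3 s.f.
Rounded to 3 significant figures: 1.97.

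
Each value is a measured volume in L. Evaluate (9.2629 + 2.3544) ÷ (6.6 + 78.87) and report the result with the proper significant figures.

9.2629 + 2.3544 = 11.6173, limited to 4 d.p. → 6 s.f.; 6.6 + 78.87 = 85.47, limited to 1 d.p. → 3 s.f.
Carrying full precision, 11.6173 ÷ 85.47 = 0.135922545923…; keep min(6, 3) = 3 s.f.
Rounded to 3 significant figures: 0.136.

0.136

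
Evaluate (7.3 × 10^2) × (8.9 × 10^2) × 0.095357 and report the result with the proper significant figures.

(7.3 × 10^2) × (8.9 × 10^2) × 0.095357 = 61953.4429
Multiplication/division keeps the fewest significant figures: 7.3 × 10^2 → 2 s.f., 8.9 × 10^2 → 2 s.f., 0.095357 → 5 s.f.; limit is 2.
Rounded to 2 significant figures: 6.2 × 10^4.

6.2 × 10^4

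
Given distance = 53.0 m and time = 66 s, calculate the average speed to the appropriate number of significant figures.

average speed = 53.0 m ÷ 66 s = 0.80303030303… m/s.
53.0 has 3 significant figures; 66 has 2.
Division/multiplication keeps the fewest: 2 significant figures.
Rounded: 8.0 × 10^-1 m/s.

8.0 × 10^-1 m/s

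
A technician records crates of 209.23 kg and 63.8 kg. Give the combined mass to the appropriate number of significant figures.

273.0 kg

209.23 kg + 63.8 kg = 273.03 kg.
Addition/subtraction keeps the fewest decimal places: 209.23 → 2 decimal places, 63.8 → 1 decimal place; limit is 1.
Rounded to 1 decimal place: 273.0 kg.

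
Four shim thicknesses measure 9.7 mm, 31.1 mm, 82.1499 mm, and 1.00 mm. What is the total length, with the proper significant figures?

9.7 mm + 31.1 mm + 82.1499 mm + 1.00 mm = 123.9499 mm.
Addition/subtraction keeps the fewest decimal places: 9.7 → 1 decimal place, 31.1 → 1 decimal place, 82.1499 → 4 decimal places, 1.00 → 2 decimal places; limit is 1.
Rounded to 1 decimal place: 1.239 × 10² mm.

1.239 × 10² mm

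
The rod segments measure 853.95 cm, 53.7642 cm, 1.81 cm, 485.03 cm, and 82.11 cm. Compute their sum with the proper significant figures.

1476.66 cm

853.95 cm + 53.7642 cm + 1.81 cm + 485.03 cm + 82.11 cm = 1476.6642 cm.
Addition/subtraction keeps the fewest decimal places: 853.95 → 2 decimal places, 53.7642 → 4 decimal places, 1.81 → 2 decimal places, 485.03 → 2 decimal places, 82.11 → 2 decimal places; limit is 2.
Rounded to 2 decimal places: 1476.66 cm.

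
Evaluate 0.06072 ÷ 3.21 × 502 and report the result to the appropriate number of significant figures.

9.50

0.06072 ÷ 3.21 × 502 = 9.49577570093…
Multiplication/division keeps the fewest significant figures: 0.06072 → 4 s.f., 3.21 → 3 s.f., 502 → 3 s.f.; limit is 3.
Rounded to 3 significant figures: 9.50.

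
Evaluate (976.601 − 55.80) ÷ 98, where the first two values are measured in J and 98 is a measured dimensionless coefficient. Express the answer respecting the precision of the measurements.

976.601 J − 55.80 J = 920.801 J; the difference is limited to 2 decimal places (5 s.f.).
Carrying full precision, 920.801 ÷ 98 = 9.39592857143… J; 98 has 2 s.f., so the result keeps min(5, 2) = 2 s.f.
Rounded to 2 significant figures: 9.4 J.

9.4 J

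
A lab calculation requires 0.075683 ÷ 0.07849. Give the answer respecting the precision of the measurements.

9.642 × 10^-1

0.075683 ÷ 0.07849 = 0.964237482482…
Multiplication/division keeps the fewest significant figures: 0.075683 → 5 s.f., 0.07849 → 4 s.f.; limit is 4.
Rounded to 4 significant figures: 9.642 × 10^-1.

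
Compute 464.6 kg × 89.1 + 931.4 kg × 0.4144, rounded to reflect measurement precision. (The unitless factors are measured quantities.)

464.6 × 89.1 = 41395.86 → 4.14 × 10^4 kg (3 s.f., last digit at the 10^2 place).
931.4 × 0.4144 = 385.97216 → 386.0 kg (4 s.f., last digit at the 10^-1 place).
Sum: 41781.83216 kg; keep the coarser place, 10^2.
Result: 4.18 × 10^4 kg.

4.18 × 10^4 kg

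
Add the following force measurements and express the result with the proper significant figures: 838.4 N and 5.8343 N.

8.442 × 10^2 N

838.4 N + 5.8343 N = 844.2343 N.
Addition/subtraction keeps the fewest decimal places: 838.4 → 1 decimal place, 5.8343 → 4 decimal places; limit is 1.
Rounded to 1 decimal place: 8.442 × 10^2 N.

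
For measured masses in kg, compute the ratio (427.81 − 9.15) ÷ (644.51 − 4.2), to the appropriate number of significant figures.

427.81 − 9.15 = 418.66, limited to 2 d.p. → 5 s.f.; 644.51 − 4.2 = 640.31, limited to 1 d.p. → 4 s.f.
Carrying full precision, 418.66 ÷ 640.31 = 0.65383954647…; keep min(5, 4) = 4 s.f.
Rounded to 4 significant figures: 6.538 × 10⁻¹.

6.538 × 10⁻¹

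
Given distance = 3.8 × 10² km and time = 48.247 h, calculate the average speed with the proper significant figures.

average speed = 3.8 × 10² km ÷ 48.247 h = 7.87613737642… km/h.
3.8 × 10² has 2 significant figures; 48.247 has 5.
Division/multiplication keeps the fewest: 2 significant figures.
Rounded: 7.9 km/h.

7.9 km/h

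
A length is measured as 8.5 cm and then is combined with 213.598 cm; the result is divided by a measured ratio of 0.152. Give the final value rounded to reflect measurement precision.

8.5 cm + 213.598 cm = 222.098 cm; the sum is limited to 1 decimal place (4 s.f.).
Carrying full precision, 222.098 ÷ 0.152 = 1461.17105263… cm; 0.152 has 3 s.f., so the result keeps min(4, 3) = 3 s.f.
Rounded to 3 significant figures: 1.46 × 10³ cm.

1.46 × 10³ cm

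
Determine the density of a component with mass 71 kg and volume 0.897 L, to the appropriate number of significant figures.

79 kg/L

density = 71 kg ÷ 0.897 L = 79.1527313266… kg/L.
71 has 2 significant figures; 0.897 has 3.
Division/multiplication keeps the fewest: 2 significant figures.
Rounded: 79 kg/L.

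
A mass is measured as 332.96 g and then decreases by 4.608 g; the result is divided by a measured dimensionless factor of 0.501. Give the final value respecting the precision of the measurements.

655 g

332.96 g − 4.608 g = 328.352 g; the difference is limited to 2 decimal places (5 s.f.).
Carrying full precision, 328.352 ÷ 0.501 = 655.393213573… g; 0.501 has 3 s.f., so the result keeps min(5, 3) = 3 s.f.
Rounded to 3 significant figures: 655 g.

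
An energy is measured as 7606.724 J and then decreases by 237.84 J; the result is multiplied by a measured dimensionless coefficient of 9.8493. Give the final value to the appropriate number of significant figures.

72578 J

7606.724 J − 237.84 J = 7368.884 J; the difference is limited to 2 decimal places (6 s.f.).
Carrying full precision, 7368.884 × 9.8493 = 72578.3491812 J; 9.8493 has 5 s.f., so the result keeps min(6, 5) = 5 s.f.
Rounded to 5 significant figures: 72578 J.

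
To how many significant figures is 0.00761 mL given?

0.00761: leading zeros are not significant.

3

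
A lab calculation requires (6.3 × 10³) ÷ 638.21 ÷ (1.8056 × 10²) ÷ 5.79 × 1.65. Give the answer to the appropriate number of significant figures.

(6.3 × 10³) ÷ 638.21 ÷ (1.8056 × 10²) ÷ 5.79 × 1.65 = 0.0155797605676…
Multiplication/division keeps the fewest significant figures: 6.3 × 10³ → 2 s.f., 638.21 → 5 s.f., 1.8056 × 10² → 5 s.f., 5.79 → 3 s.f., 1.65 → 3 s.f.; limit is 2.
Rounded to 2 significant figures: 0.016.

0.016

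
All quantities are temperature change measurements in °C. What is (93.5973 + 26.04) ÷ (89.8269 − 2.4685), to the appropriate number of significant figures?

1.3695

93.5973 + 26.04 = 119.6373, limited to 2 d.p. → 5 s.f.; 89.8269 − 2.4685 = 87.3584, limited to 4 d.p. → 6 s.f.
Carrying full precision, 119.6373 ÷ 87.3584 = 1.36949967032…; keep min(5, 6) = 5 s.f.
Rounded to 5 significant figures: 1.3695.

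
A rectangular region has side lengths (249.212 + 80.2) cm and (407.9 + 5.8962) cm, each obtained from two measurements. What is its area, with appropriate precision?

249.212 + 80.2 = 329.412, limited to 1 d.p. → 4 s.f.; 407.9 + 5.8962 = 413.7962, limited to 1 d.p. → 4 s.f.
Carrying full precision, 329.412 × 413.7962 = 136309.433834…; keep min(4, 4) = 4 s.f.
Rounded to 4 significant figures: 1.363 × 10⁵ cm².

1.363 × 10⁵ cm²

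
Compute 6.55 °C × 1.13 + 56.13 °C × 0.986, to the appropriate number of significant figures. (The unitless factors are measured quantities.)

62.7 °C

6.55 × 1.13 = 7.4015 → 7.40 °C (3 s.f., last digit at the 10^-2 place).
56.13 × 0.986 = 55.34418 → 55.3 °C (3 s.f., last digit at the 10^-1 place).
Sum: 62.74568 °C; keep the coarser place, 10^-1.
Result: 62.7 °C.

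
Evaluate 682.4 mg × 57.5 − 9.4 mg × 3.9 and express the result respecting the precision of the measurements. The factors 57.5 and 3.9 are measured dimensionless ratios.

682.4 × 57.5 = 39238 → 3.92 × 10⁴ mg (3 s.f., last digit at the 10^2 place).
9.4 × 3.9 = 36.66 → 37 mg (2 s.f., last digit at the 10^0 place).
Difference: 39201.34 mg; keep the coarser place, 10^2.
Result: 3.92 × 10⁴ mg.

3.92 × 10⁴ mg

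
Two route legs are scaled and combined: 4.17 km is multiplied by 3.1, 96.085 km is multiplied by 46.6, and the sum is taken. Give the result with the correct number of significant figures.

4.17 × 3.1 = 12.927 → 13 km (2 s.f., last digit at the 10^0 place).
96.085 × 46.6 = 4477.561 → 4.48 × 10^3 km (3 s.f., last digit at the 10^1 place).
Sum: 4490.488 km; keep the coarser place, 10^1.
Result: 4.49 × 10^3 km.

4.49 × 10^3 km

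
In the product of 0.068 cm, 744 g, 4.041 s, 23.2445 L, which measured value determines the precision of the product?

0.068 cm → 2 s.f.; 744 g → 3 s.f.; 4.041 s → 4 s.f.; 23.2445 L → 6 s.f.
The fewest is 2 significant figures, from 0.068 cm.

0.068 cm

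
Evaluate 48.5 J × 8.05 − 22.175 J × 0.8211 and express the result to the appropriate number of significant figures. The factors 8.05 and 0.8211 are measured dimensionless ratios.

372 J

48.5 × 8.05 = 390.425 → 390. J (3 s.f., last digit at the 10^0 place).
22.175 × 0.8211 = 18.2078925 → 18.21 J (4 s.f., last digit at the 10^-2 place).
Difference: 372.2171075 J; keep the coarser place, 10^0.
Result: 372 J.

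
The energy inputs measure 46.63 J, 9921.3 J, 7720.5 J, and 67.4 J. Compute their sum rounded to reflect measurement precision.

46.63 J + 9921.3 J + 7720.5 J + 67.4 J = 17755.83 J.
Addition/subtraction keeps the fewest decimal places: 46.63 → 2 decimal places, 9921.3 → 1 decimal place, 7720.5 → 1 decimal place, 67.4 → 1 decimal place; limit is 1.
Rounded to 1 decimal place: 17755.8 J.

17755.8 J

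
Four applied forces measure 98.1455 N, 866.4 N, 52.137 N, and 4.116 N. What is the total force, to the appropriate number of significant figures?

98.1455 N + 866.4 N + 52.137 N + 4.116 N = 1020.7985 N.
Addition/subtraction keeps the fewest decimal places: 98.1455 → 4 decimal places, 866.4 → 1 decimal place, 52.137 → 3 decimal places, 4.116 → 3 decimal places; limit is 1.
Rounded to 1 decimal place: 1020.8 N.

1020.8 N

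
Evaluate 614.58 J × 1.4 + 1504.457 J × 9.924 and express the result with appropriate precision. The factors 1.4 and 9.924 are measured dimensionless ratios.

1.579 × 10^4 J

614.58 × 1.4 = 860.412 → 8.6 × 10^2 J (2 s.f., last digit at the 10^1 place).
1504.457 × 9.924 = 14930.231268 → 1.493 × 10^4 J (4 s.f., last digit at the 10^1 place).
Sum: 15790.643268 J; keep the coarser place, 10^1.
Result: 1.579 × 10^4 J.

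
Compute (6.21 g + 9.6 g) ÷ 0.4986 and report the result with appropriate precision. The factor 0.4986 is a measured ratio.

31.7 g

6.21 g + 9.6 g = 15.81 g; the sum is limited to 1 decimal place (3 s.f.).
Carrying full precision, 15.81 ÷ 0.4986 = 31.7087845969… g; 0.4986 has 4 s.f., so the result keeps min(3, 4) = 3 s.f.
Rounded to 3 significant figures: 31.7 g.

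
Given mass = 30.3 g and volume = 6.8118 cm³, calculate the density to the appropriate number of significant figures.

4.45 g/cm³

density = 30.3 g ÷ 6.8118 cm³ = 4.44816348102… g/cm³.
30.3 has 3 significant figures; 6.8118 has 5.
Division/multiplication keeps the fewest: 3 significant figures.
Rounded: 4.45 g/cm³.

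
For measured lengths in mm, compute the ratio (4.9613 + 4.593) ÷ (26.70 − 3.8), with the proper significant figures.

0.417

4.9613 + 4.593 = 9.5543, limited to 3 d.p. → 4 s.f.; 26.70 − 3.8 = 22.90, limited to 1 d.p. → 3 s.f.
Carrying full precision, 9.5543 ÷ 22.90 = 0.417218340611…; keep min(4, 3) = 3 s.f.
Rounded to 3 significant figures: 0.417.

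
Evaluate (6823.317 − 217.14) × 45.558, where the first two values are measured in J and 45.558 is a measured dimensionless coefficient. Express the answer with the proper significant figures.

6823.317 J − 217.14 J = 6606.177 J; the difference is limited to 2 decimal places (6 s.f.).
Carrying full precision, 6606.177 × 45.558 = 300964.211766 J; 45.558 has 5 s.f., so the result keeps min(6, 5) = 5 s.f.
Rounded to 5 significant figures: 3.0096 × 10⁵ J.

3.0096 × 10⁵ J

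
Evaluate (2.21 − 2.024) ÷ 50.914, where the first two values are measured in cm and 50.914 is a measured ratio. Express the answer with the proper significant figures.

2.21 cm − 2.024 cm = 0.186 cm; the difference is limited to 2 decimal places (2 s.f.).
Carrying full precision, 0.186 ÷ 50.914 = 0.00365321915387… cm; 50.914 has 5 s.f., so the result keeps min(2, 5) = 2 s.f.
Rounded to 2 significant figures: 0.0037 cm.

0.0037 cm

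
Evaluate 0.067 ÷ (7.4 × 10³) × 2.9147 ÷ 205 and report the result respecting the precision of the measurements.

0.067 ÷ (7.4 × 10³) × 2.9147 ÷ 205 = 1.28730982202 × 10^-7…
Multiplication/division keeps the fewest significant figures: 0.067 → 2 s.f., 7.4 × 10³ → 2 s.f., 2.9147 → 5 s.f., 205 → 3 s.f.; limit is 2.
Rounded to 2 significant figures: 1.3 × 10⁻⁷.

1.3 × 10⁻⁷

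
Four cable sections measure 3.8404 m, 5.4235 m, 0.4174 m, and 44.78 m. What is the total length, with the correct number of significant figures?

54.46 m

3.8404 m + 5.4235 m + 0.4174 m + 44.78 m = 54.4613 m.
Addition/subtraction keeps the fewest decimal places: 3.8404 → 4 decimal places, 5.4235 → 4 decimal places, 0.4174 → 4 decimal places, 44.78 → 2 decimal places; limit is 2.
Rounded to 2 decimal places: 54.46 m.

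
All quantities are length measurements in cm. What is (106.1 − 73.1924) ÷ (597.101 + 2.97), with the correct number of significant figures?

106.1 − 73.1924 = 32.9076, limited to 1 d.p. → 3 s.f.; 597.101 + 2.97 = 600.071, limited to 2 d.p. → 5 s.f.
Carrying full precision, 32.9076 ÷ 600.071 = 0.0548395106579…; keep min(3, 5) = 3 s.f.
Rounded to 3 significant figures: 0.0548.

0.0548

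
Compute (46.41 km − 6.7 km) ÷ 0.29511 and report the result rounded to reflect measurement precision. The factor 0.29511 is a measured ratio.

46.41 km − 6.7 km = 39.71 km; the difference is limited to 1 decimal place (3 s.f.).
Carrying full precision, 39.71 ÷ 0.29511 = 134.559994578… km; 0.29511 has 5 s.f., so the result keeps min(3, 5) = 3 s.f.
Rounded to 3 significant figures: 1.35 × 10^2 km.

1.35 × 10^2 km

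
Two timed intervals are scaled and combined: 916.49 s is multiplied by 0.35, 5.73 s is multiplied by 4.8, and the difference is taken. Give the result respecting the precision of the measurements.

2.9 × 10^2 s

916.49 × 0.35 = 320.7715 → 3.2 × 10^2 s (2 s.f., last digit at the 10^1 place).
5.73 × 4.8 = 27.504 → 28 s (2 s.f., last digit at the 10^0 place).
Difference: 293.2675 s; keep the coarser place, 10^1.
Result: 2.9 × 10^2 s.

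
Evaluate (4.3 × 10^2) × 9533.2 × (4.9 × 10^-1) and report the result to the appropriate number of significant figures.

2.0 × 10^6

(4.3 × 10^2) × 9533.2 × (4.9 × 10^-1) = 2008645.24
Multiplication/division keeps the fewest significant figures: 4.3 × 10^2 → 2 s.f., 9533.2 → 5 s.f., 4.9 × 10^-1 → 2 s.f.; limit is 2.
Rounded to 2 significant figures: 2.0 × 10^6.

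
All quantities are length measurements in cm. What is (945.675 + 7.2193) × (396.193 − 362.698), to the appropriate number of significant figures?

945.675 + 7.2193 = 952.8943, limited to 3 d.p. → 6 s.f.; 396.193 − 362.698 = 33.495, limited to 3 d.p. → 5 s.f.
Carrying full precision, 952.8943 × 33.495 = 31917.1945785; keep min(6, 5) = 5 s.f.
Rounded to 5 significant figures: 31917 cm².

31917 cm²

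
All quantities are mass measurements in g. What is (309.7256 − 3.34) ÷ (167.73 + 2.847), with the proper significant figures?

1.7962

309.7256 − 3.34 = 306.3856, limited to 2 d.p. → 5 s.f.; 167.73 + 2.847 = 170.577, limited to 2 d.p. → 5 s.f.
Carrying full precision, 306.3856 ÷ 170.577 = 1.79617181683…; keep min(5, 5) = 5 s.f.
Rounded to 5 significant figures: 1.7962.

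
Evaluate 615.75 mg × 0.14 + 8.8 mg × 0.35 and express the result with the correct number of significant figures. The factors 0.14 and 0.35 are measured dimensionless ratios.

615.75 × 0.14 = 86.205 → 86 mg (2 s.f., last digit at the 10^0 place).
8.8 × 0.35 = 3.08 → 3.1 mg (2 s.f., last digit at the 10^-1 place).
Sum: 89.285 mg; keep the coarser place, 10^0.
Result: 89 mg.

89 mg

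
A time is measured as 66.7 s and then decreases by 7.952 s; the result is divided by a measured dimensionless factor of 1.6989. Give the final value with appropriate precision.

66.7 s − 7.952 s = 58.748 s; the difference is limited to 1 decimal place (3 s.f.).
Carrying full precision, 58.748 ÷ 1.6989 = 34.5800223674… s; 1.6989 has 5 s.f., so the result keeps min(3, 5) = 3 s.f.
Rounded to 3 significant figures: 34.6 s.

34.6 s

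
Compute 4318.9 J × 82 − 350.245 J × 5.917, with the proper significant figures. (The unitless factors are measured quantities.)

4318.9 × 82 = 354149.8 → 3.5 × 10⁵ J (2 s.f., last digit at the 10^4 place).
350.245 × 5.917 = 2072.399665 → 2072 J (4 s.f., last digit at the 10^0 place).
Difference: 352077.400335 J; keep the coarser place, 10^4.
Result: 3.5 × 10⁵ J.

3.5 × 10⁵ J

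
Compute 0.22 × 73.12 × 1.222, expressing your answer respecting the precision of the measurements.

0.22 × 73.12 × 1.222 = 19.6575808
Multiplication/division keeps the fewest significant figures: 0.22 → 2 s.f., 73.12 → 4 s.f., 1.222 → 4 s.f.; limit is 2.
Rounded to 2 significant figures: 2.0 × 10¹.

2.0 × 10¹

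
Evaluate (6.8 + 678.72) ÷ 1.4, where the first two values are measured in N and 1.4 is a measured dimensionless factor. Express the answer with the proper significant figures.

4.9 × 10² N

6.8 N + 678.72 N = 685.52 N; the sum is limited to 1 decimal place (4 s.f.).
Carrying full precision, 685.52 ÷ 1.4 = 489.657142857… N; 1.4 has 2 s.f., so the result keeps min(4, 2) = 2 s.f.
Rounded to 2 significant figures: 4.9 × 10² N.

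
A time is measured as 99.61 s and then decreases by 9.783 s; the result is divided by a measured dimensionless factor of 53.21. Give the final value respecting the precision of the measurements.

1.688 s

99.61 s − 9.783 s = 89.827 s; the difference is limited to 2 decimal places (4 s.f.).
Carrying full precision, 89.827 ÷ 53.21 = 1.68816012028… s; 53.21 has 4 s.f., so the result keeps min(4, 4) = 4 s.f.
Rounded to 4 significant figures: 1.688 s.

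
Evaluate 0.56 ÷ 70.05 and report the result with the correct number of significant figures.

0.0080

0.56 ÷ 70.05 = 0.007994289793…
Multiplication/division keeps the fewest significant figures: 0.56 → 2 s.f., 70.05 → 4 s.f.; limit is 2.
Rounded to 2 significant figures: 0.0080.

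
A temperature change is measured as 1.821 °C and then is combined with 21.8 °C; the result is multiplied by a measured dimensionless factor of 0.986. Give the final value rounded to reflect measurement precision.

23.3 °C

1.821 °C + 21.8 °C = 23.621 °C; the sum is limited to 1 decimal place (3 s.f.).
Carrying full precision, 23.621 × 0.986 = 23.290306 °C; 0.986 has 3 s.f., so the result keeps min(3, 3) = 3 s.f.
Rounded to 3 significant figures: 23.3 °C.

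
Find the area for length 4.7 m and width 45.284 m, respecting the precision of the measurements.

2.1 × 10^2 m²

area = 4.7 m × 45.284 m = 212.8348 m².
4.7 has 2 significant figures; 45.284 has 5.
Division/multiplication keeps the fewest: 2 significant figures.
Rounded: 2.1 × 10^2 m².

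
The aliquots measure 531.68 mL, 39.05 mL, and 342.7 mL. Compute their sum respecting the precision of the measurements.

913.4 mL

531.68 mL + 39.05 mL + 342.7 mL = 913.43 mL.
Addition/subtraction keeps the fewest decimal places: 531.68 → 2 decimal places, 39.05 → 2 decimal places, 342.7 → 1 decimal place; limit is 1.
Rounded to 1 decimal place: 913.4 mL.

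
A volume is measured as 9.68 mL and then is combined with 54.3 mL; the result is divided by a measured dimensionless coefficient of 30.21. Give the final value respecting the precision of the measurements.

9.68 mL + 54.3 mL = 63.98 mL; the sum is limited to 1 decimal place (3 s.f.).
Carrying full precision, 63.98 ÷ 30.21 = 2.11784177425… mL; 30.21 has 4 s.f., so the result keeps min(3, 4) = 3 s.f.
Rounded to 3 significant figures: 2.12 mL.

2.12 mL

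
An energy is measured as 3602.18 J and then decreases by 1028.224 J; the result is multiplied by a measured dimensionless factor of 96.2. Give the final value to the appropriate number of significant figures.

2.48 × 10^5 J

3602.18 J − 1028.224 J = 2573.956 J; the difference is limited to 2 decimal places (6 s.f.).
Carrying full precision, 2573.956 × 96.2 = 247614.5672 J; 96.2 has 3 s.f., so the result keeps min(6, 3) = 3 s.f.
Rounded to 3 significant figures: 2.48 × 10^5 J.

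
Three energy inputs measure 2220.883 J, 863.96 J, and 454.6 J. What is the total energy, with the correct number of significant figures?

3539.4 J

2220.883 J + 863.96 J + 454.6 J = 3539.443 J.
Addition/subtraction keeps the fewest decimal places: 2220.883 → 3 decimal places, 863.96 → 2 decimal places, 454.6 → 1 decimal place; limit is 1.
Rounded to 1 decimal place: 3539.4 J.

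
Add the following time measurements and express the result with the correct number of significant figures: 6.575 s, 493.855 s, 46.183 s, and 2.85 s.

6.575 s + 493.855 s + 46.183 s + 2.85 s = 549.463 s.
Addition/subtraction keeps the fewest decimal places: 6.575 → 3 decimal places, 493.855 → 3 decimal places, 46.183 → 3 decimal places, 2.85 → 2 decimal places; limit is 2.
Rounded to 2 decimal places: 549.46 s.

549.46 s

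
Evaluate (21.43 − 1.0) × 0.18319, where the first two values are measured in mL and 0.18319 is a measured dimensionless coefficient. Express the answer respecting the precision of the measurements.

21.43 mL − 1.0 mL = 20.43 mL; the difference is limited to 1 decimal place (3 s.f.).
Carrying full precision, 20.43 × 0.18319 = 3.7425717 mL; 0.18319 has 5 s.f., so the result keeps min(3, 5) = 3 s.f.
Rounded to 3 significant figures: 3.74 mL.

3.74 mL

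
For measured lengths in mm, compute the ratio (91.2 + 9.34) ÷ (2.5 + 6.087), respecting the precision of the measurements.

91.2 + 9.34 = 100.54, limited to 1 d.p. → 4 s.f.; 2.5 + 6.087 = 8.587, limited to 1 d.p. → 2 s.f.
Carrying full precision, 100.54 ÷ 8.587 = 11.7083964132…; keep min(4, 2) = 2 s.f.
Rounded to 2 significant figures: 12.

12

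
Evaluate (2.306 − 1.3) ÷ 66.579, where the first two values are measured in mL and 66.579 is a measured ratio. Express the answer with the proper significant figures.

0.015 mL

2.306 mL − 1.3 mL = 1.006 mL; the difference is limited to 1 decimal place (2 s.f.).
Carrying full precision, 1.006 ÷ 66.579 = 0.0151098694784… mL; 66.579 has 5 s.f., so the result keeps min(2, 5) = 2 s.f.
Rounded to 2 significant figures: 0.015 mL.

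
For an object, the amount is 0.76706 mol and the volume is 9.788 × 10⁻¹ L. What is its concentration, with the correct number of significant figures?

0.7837 mol/L

concentration = 0.76706 mol ÷ 9.788 × 10⁻¹ L = 0.783673886391… mol/L.
0.76706 has 5 significant figures; 9.788 × 10⁻¹ has 4.
Division/multiplication keeps the fewest: 4 significant figures.
Rounded: 0.7837 mol/L.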